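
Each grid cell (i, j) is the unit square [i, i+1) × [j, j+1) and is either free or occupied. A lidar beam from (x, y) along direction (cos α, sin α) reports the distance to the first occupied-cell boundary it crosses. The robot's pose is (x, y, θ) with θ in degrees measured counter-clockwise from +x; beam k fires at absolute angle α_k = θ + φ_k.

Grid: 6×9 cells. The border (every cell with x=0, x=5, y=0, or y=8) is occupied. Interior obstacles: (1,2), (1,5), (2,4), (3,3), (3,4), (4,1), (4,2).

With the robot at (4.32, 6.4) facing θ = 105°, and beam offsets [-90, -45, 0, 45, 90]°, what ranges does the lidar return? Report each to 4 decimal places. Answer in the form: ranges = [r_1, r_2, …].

beam 1: φ=-90°, α=15°
  d=(0.9659,0.2588)  start (4,6)  tX=0.7040 tY=2.3182  stride 1/|dx|=1.0353 1/|dy|=3.8637
    cross x-line → (5,6), t=0.7040 (wall)
  → r_1 = 0.7040
beam 2: φ=-45°, α=60°
  d=(0.5000,0.8660)  start (4,6)  tX=1.3600 tY=0.6928  stride 1/|dx|=2.0000 1/|dy|=1.1547
    cross y-line → (4,7), t=0.6928
    cross x-line → (5,7), t=1.3600 (wall)
  → r_2 = 1.3600
beam 3: φ=0°, α=105°
  d=(-0.2588,0.9659)  start (4,6)  tX=1.2364 tY=0.6212  stride 1/|dx|=3.8637 1/|dy|=1.0353
    cross y-line → (4,7), t=0.6212
    cross x-line → (3,7), t=1.2364
    cross y-line → (3,8), t=1.6564 (wall)
  → r_3 = 1.6564
beam 4: φ=45°, α=150°
  d=(-0.8660,0.5000)  start (4,6)  tX=0.3695 tY=1.2000  stride 1/|dx|=1.1547 1/|dy|=2.0000
    cross x-line → (3,6), t=0.3695
    cross y-line → (3,7), t=1.2000
    cross x-line → (2,7), t=1.5242
    cross x-line → (1,7), t=2.6789
    cross y-line → (1,8), t=3.2000 (wall)
  → r_4 = 3.2000
beam 5: φ=90°, α=195°
  d=(-0.9659,-0.2588)  start (4,6)  tX=0.3313 tY=1.5455  stride 1/|dx|=1.0353 1/|dy|=3.8637
    cross x-line → (3,6), t=0.3313
    cross x-line → (2,6), t=1.3666
    cross y-line → (2,5), t=1.5455
    cross x-line → (1,5), t=2.4018 (wall)
  → r_5 = 2.4018

ranges = [0.7040, 1.3600, 1.6564, 3.2000, 2.4018]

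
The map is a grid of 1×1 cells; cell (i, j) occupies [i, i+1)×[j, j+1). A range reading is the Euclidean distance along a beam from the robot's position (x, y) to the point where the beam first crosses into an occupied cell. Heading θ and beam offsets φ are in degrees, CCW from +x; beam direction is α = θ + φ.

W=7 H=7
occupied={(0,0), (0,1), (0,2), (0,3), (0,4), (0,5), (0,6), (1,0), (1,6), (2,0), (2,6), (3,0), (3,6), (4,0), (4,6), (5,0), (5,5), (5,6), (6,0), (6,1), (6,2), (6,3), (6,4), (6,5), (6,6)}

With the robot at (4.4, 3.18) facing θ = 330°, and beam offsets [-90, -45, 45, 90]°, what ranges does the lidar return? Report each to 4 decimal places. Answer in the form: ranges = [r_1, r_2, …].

beam 1: φ=-90°, α=240°
  dir = (cos 240°, sin 240°) = (-0.5000, -0.8660); from cell (4,3)
  next x-line at t=0.8000, next y-line at t=0.2078; Δt_x=2.0000, Δt_y=1.1547
    y: enter (4,2) at t=0.2078
    x: enter (3,2) at t=0.8000
    y: enter (3,1) at t=1.3625
    y: enter (3,0) at t=2.5172 ← occupied
  → r_1 = 2.5172
beam 2: φ=-45°, α=285°
  dir = (cos 285°, sin 285°) = (0.2588, -0.9659); from cell (4,3)
  next x-line at t=2.3182, next y-line at t=0.1863; Δt_x=3.8637, Δt_y=1.0353
    y: enter (4,2) at t=0.1863
    y: enter (4,1) at t=1.2216
    y: enter (4,0) at t=2.2569 ← occupied
  → r_2 = 2.2569
beam 3: φ=45°, α=15°
  dir = (cos 15°, sin 15°) = (0.9659, 0.2588); from cell (4,3)
  next x-line at t=0.6212, next y-line at t=3.1682; Δt_x=1.0353, Δt_y=3.8637
    x: enter (5,3) at t=0.6212
    x: enter (6,3) at t=1.6564 ← occupied
  → r_3 = 1.6564
beam 4: φ=90°, α=60°
  dir = (cos 60°, sin 60°) = (0.5000, 0.8660); from cell (4,3)
  next x-line at t=1.2000, next y-line at t=0.9469; Δt_x=2.0000, Δt_y=1.1547
    y: enter (4,4) at t=0.9469
    x: enter (5,4) at t=1.2000
    y: enter (5,5) at t=2.1016 ← occupied
  → r_4 = 2.1016

ranges = [2.5172, 2.2569, 1.6564, 2.1016]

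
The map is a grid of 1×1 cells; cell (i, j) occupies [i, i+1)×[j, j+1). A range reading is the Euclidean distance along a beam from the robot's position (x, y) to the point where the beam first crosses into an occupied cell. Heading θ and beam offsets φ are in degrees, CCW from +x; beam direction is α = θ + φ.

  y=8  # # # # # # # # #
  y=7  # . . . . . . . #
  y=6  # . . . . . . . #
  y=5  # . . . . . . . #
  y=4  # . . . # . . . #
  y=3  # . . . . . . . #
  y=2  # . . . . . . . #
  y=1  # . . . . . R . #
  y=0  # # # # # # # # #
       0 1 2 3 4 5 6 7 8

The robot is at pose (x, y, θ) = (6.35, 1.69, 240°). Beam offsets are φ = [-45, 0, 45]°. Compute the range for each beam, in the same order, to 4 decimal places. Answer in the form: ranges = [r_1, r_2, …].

beam 1: φ=-45°, α=195°
  cosα=-0.9659 sinα=-0.2588 | (6,1) | tMaxX 0.3623 tMaxY 2.6660 | tΔX 1.0353 tΔY 3.8637
    t=0.3623 [x] (5,1)
    t=1.3976 [x] (4,1)
    t=2.4329 [x] (3,1)
    t=2.6660 [y] (3,0) — stop
  → r_1 = 2.6660
beam 2: φ=0°, α=240°
  cosα=-0.5000 sinα=-0.8660 | (6,1) | tMaxX 0.7000 tMaxY 0.7967 | tΔX 2.0000 tΔY 1.1547
    t=0.7000 [x] (5,1)
    t=0.7967 [y] (5,0) — stop
  → r_2 = 0.7967
beam 3: φ=45°, α=285°
  cosα=0.2588 sinα=-0.9659 | (6,1) | tMaxX 2.5114 tMaxY 0.7143 | tΔX 3.8637 tΔY 1.0353
    t=0.7143 [y] (6,0) — stop
  → r_3 = 0.7143

ranges = [2.6660, 0.7967, 0.7143]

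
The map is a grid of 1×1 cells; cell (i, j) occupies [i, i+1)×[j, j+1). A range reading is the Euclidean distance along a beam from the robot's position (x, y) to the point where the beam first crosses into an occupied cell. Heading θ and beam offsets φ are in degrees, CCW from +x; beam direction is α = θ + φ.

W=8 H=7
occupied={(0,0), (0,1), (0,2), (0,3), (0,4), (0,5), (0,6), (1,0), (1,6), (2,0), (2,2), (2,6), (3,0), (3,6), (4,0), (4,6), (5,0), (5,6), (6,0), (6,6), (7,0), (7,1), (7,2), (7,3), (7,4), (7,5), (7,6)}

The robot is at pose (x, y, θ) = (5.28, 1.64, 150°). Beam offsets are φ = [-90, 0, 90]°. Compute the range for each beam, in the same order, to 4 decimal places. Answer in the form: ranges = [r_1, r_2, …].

beam 1: φ=-90°, α=60°
  direction (0.5000, 0.8660); cell (5,1); t to first gridline: x 1.4400, y 0.4157 (then +2.0000 / +1.1547)
    (5,2) via y @ 0.4157
    (6,2) via x @ 1.4400
    (6,3) via y @ 1.5704
    (6,4) via y @ 2.7251
    (7,4) via x @ 3.4400  # hit
  → r_1 = 3.4400
beam 2: φ=0°, α=150°
  direction (-0.8660, 0.5000); cell (5,1); t to first gridline: x 0.3233, y 0.7200 (then +1.1547 / +2.0000)
    (4,1) via x @ 0.3233
    (4,2) via y @ 0.7200
    (3,2) via x @ 1.4780
    (2,2) via x @ 2.6327  # hit
  → r_2 = 2.6327
beam 3: φ=90°, α=240°
  direction (-0.5000, -0.8660); cell (5,1); t to first gridline: x 0.5600, y 0.7390 (then +2.0000 / +1.1547)
    (4,1) via x @ 0.5600
    (4,0) via y @ 0.7390  # hit
  → r_3 = 0.7390

ranges = [3.4400, 2.6327, 0.7390]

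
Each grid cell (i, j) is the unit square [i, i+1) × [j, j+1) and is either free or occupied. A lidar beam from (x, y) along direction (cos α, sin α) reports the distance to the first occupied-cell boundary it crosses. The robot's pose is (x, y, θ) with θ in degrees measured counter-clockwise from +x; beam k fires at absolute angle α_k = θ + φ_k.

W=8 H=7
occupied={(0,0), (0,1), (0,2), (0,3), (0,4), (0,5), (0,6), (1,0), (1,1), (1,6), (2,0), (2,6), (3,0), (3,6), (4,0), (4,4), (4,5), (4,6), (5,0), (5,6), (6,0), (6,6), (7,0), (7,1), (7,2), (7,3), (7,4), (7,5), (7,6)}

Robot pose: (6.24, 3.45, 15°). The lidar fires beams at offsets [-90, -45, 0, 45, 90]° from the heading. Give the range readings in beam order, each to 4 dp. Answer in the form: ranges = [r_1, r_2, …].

ranges = [2.5364, 0.8776, 0.7868, 1.5200, 2.6400]

beam 1: φ=-90°, α=285°
  cosα=0.2588 sinα=-0.9659 | (6,3) | tMaxX 2.9364 tMaxY 0.4659 | tΔX 3.8637 tΔY 1.0353
    t=0.4659 [y] (6,2)
    t=1.5012 [y] (6,1)
    t=2.5364 [y] (6,0) — stop
  → r_1 = 2.5364
beam 2: φ=-45°, α=330°
  cosα=0.8660 sinα=-0.5000 | (6,3) | tMaxX 0.8776 tMaxY 0.9000 | tΔX 1.1547 tΔY 2.0000
    t=0.8776 [x] (7,3) — stop
  → r_2 = 0.8776
beam 3: φ=0°, α=15°
  cosα=0.9659 sinα=0.2588 | (6,3) | tMaxX 0.7868 tMaxY 2.1250 | tΔX 1.0353 tΔY 3.8637
    t=0.7868 [x] (7,3) — stop
  → r_3 = 0.7868
beam 4: φ=45°, α=60°
  cosα=0.5000 sinα=0.8660 | (6,3) | tMaxX 1.5200 tMaxY 0.6351 | tΔX 2.0000 tΔY 1.1547
    t=0.6351 [y] (6,4)
    t=1.5200 [x] (7,4) — stop
  → r_4 = 1.5200
beam 5: φ=90°, α=105°
  cosα=-0.2588 sinα=0.9659 | (6,3) | tMaxX 0.9273 tMaxY 0.5694 | tΔX 3.8637 tΔY 1.0353
    t=0.5694 [y] (6,4)
    t=0.9273 [x] (5,4)
    t=1.6047 [y] (5,5)
    t=2.6400 [y] (5,6) — stop
  → r_5 = 2.6400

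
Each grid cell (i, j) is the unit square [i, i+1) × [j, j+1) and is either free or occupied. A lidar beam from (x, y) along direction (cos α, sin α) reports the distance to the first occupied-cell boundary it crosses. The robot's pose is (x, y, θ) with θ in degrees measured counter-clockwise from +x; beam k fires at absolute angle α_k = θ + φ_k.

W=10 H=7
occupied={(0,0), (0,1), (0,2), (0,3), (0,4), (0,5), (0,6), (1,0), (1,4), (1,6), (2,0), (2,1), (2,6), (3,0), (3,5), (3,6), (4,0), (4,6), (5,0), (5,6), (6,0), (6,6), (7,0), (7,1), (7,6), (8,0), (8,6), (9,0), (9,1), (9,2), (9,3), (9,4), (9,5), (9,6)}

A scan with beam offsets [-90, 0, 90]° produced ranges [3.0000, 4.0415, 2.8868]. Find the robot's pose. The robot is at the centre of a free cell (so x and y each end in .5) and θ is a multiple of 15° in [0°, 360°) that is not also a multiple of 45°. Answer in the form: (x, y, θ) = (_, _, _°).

Enumerate (i+0.5, j+0.5, θ) over the 36 free cells and 16 admissible headings. For each, cast all 3 beams and compare to the given ranges.
  (7.5, 5.5, 345°): beam 1 = 4.6587 ≠ 3.0000 ✗
  (3.5, 2.5, 330°): beam 1 = 1.0000 ≠ 3.0000 ✗
  (4.5, 1.5, 105°): beam 1 = 4.6587 ≠ 3.0000 ✗
  (3.5, 4.5, 150°): beam 1 = 0.5774 ≠ 3.0000 ✗
  (4.5, 4.5, 15°): beam 1 = 3.6235 ≠ 3.0000 ✗
  …
  (3.5, 2.5, 60°): r_1=3.0000, r_2=4.0415, r_3=2.8868 — all match ✓
Only this pose fits every beam.

(x, y, θ) = (3.5, 2.5, 60°)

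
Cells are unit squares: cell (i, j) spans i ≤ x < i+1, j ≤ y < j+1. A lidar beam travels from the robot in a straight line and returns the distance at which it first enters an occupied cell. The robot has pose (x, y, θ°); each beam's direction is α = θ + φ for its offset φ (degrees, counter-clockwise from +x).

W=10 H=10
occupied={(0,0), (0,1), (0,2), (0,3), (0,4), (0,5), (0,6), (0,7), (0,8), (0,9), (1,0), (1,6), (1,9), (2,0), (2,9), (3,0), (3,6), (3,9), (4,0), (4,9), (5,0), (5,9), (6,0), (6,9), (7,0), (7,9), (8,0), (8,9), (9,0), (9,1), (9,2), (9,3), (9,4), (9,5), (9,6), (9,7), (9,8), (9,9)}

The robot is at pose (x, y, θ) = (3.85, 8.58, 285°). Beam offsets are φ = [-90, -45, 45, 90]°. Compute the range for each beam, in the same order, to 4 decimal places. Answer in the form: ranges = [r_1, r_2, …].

beam 1: φ=-90°, α=195°
  direction (-0.9659, -0.2588); cell (3,8); t to first gridline: x 0.8800, y 2.2409 (then +1.0353 / +3.8637)
    (2,8) via x @ 0.8800
    (1,8) via x @ 1.9153
    (1,7) via y @ 2.2409
    (0,7) via x @ 2.9505  # hit
  → r_1 = 2.9505
beam 2: φ=-45°, α=240°
  direction (-0.5000, -0.8660); cell (3,8); t to first gridline: x 1.7000, y 0.6697 (then +2.0000 / +1.1547)
    (3,7) via y @ 0.6697
    (2,7) via x @ 1.7000
    (2,6) via y @ 1.8244
    (2,5) via y @ 2.9791
    (1,5) via x @ 3.7000
    (1,4) via y @ 4.1338
    (1,3) via y @ 5.2885
    (0,3) via x @ 5.7000  # hit
  → r_2 = 5.7000
beam 3: φ=45°, α=330°
  direction (0.8660, -0.5000); cell (3,8); t to first gridline: x 0.1732, y 1.1600 (then +1.1547 / +2.0000)
    (4,8) via x @ 0.1732
    (4,7) via y @ 1.1600
    (5,7) via x @ 1.3279
    (6,7) via x @ 2.4826
    (6,6) via y @ 3.1600
    (7,6) via x @ 3.6373
    (8,6) via x @ 4.7920
    (8,5) via y @ 5.1600
    (9,5) via x @ 5.9467  # hit
  → r_3 = 5.9467
beam 4: φ=90°, α=15°
  direction (0.9659, 0.2588); cell (3,8); t to first gridline: x 0.1553, y 1.6228 (then +1.0353 / +3.8637)
    (4,8) via x @ 0.1553
    (5,8) via x @ 1.1906
    (5,9) via y @ 1.6228  # hit
  → r_4 = 1.6228

ranges = [2.9505, 5.7000, 5.9467, 1.6228]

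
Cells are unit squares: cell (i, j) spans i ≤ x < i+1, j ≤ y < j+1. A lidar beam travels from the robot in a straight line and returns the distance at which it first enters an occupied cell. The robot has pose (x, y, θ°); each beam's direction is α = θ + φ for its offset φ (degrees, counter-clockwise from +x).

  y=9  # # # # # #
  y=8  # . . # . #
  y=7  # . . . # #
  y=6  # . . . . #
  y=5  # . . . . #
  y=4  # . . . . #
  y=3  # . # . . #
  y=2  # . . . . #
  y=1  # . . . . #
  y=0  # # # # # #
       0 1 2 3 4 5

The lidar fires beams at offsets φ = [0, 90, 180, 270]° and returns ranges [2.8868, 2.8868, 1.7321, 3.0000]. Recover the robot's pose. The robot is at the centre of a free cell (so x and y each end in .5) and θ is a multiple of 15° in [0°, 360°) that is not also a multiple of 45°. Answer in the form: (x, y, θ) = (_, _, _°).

The pose lattice has 29·16 = 464 candidates. Test each by forward raycasting.
  (4.5, 3.5, 60°): beam 1 = 1.0000 ≠ 2.8868 ✗
  (1.5, 8.5, 75°): beam 1 = 0.5176 ≠ 2.8868 ✗
  (1.5, 4.5, 15°): beam 1 = 3.6235 ≠ 2.8868 ✗
  …
  (2.5, 5.5, 330°): r_1=2.8868, r_2=2.8868, r_3=1.7321, r_4=3.0000 — all match ✓
Unique over the lattice → pose = (2.5, 5.5, 330°).

(x, y, θ) = (2.5, 5.5, 330°)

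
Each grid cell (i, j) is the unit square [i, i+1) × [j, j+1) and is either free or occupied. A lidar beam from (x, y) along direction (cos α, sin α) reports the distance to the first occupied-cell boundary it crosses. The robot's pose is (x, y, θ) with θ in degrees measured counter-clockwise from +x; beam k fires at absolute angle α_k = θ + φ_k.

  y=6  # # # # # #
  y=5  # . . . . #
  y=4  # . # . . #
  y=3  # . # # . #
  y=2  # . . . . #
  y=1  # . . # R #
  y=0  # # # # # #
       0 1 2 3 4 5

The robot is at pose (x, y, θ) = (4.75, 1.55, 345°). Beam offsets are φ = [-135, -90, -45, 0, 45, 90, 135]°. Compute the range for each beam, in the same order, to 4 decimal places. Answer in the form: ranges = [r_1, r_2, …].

ranges = [0.8660, 0.5694, 0.5000, 0.2588, 0.2887, 0.9659, 1.6743]

beam 1: φ=-135°, α=210°
  dir = (cos 210°, sin 210°) = (-0.8660, -0.5000); from cell (4,1)
  next x-line at t=0.8660, next y-line at t=1.1000; Δt_x=1.1547, Δt_y=2.0000
    x: enter (3,1) at t=0.8660 ← occupied
  → r_1 = 0.8660
beam 2: φ=-90°, α=255°
  dir = (cos 255°, sin 255°) = (-0.2588, -0.9659); from cell (4,1)
  next x-line at t=2.8978, next y-line at t=0.5694; Δt_x=3.8637, Δt_y=1.0353
    y: enter (4,0) at t=0.5694 ← occupied
  → r_2 = 0.5694
beam 3: φ=-45°, α=300°
  dir = (cos 300°, sin 300°) = (0.5000, -0.8660); from cell (4,1)
  next x-line at t=0.5000, next y-line at t=0.6351; Δt_x=2.0000, Δt_y=1.1547
    x: enter (5,1) at t=0.5000 ← occupied
  → r_3 = 0.5000
beam 4: φ=0°, α=345°
  dir = (cos 345°, sin 345°) = (0.9659, -0.2588); from cell (4,1)
  next x-line at t=0.2588, next y-line at t=2.1250; Δt_x=1.0353, Δt_y=3.8637
    x: enter (5,1) at t=0.2588 ← occupied
  → r_4 = 0.2588
beam 5: φ=45°, α=30°
  dir = (cos 30°, sin 30°) = (0.8660, 0.5000); from cell (4,1)
  next x-line at t=0.2887, next y-line at t=0.9000; Δt_x=1.1547, Δt_y=2.0000
    x: enter (5,1) at t=0.2887 ← occupied
  → r_5 = 0.2887
beam 6: φ=90°, α=75°
  dir = (cos 75°, sin 75°) = (0.2588, 0.9659); from cell (4,1)
  next x-line at t=0.9659, next y-line at t=0.4659; Δt_x=3.8637, Δt_y=1.0353
    y: enter (4,2) at t=0.4659
    x: enter (5,2) at t=0.9659 ← occupied
  → r_6 = 0.9659
beam 7: φ=135°, α=120°
  dir = (cos 120°, sin 120°) = (-0.5000, 0.8660); from cell (4,1)
  next x-line at t=1.5000, next y-line at t=0.5196; Δt_x=2.0000, Δt_y=1.1547
    y: enter (4,2) at t=0.5196
    x: enter (3,2) at t=1.5000
    y: enter (3,3) at t=1.6743 ← occupied
  → r_7 = 1.6743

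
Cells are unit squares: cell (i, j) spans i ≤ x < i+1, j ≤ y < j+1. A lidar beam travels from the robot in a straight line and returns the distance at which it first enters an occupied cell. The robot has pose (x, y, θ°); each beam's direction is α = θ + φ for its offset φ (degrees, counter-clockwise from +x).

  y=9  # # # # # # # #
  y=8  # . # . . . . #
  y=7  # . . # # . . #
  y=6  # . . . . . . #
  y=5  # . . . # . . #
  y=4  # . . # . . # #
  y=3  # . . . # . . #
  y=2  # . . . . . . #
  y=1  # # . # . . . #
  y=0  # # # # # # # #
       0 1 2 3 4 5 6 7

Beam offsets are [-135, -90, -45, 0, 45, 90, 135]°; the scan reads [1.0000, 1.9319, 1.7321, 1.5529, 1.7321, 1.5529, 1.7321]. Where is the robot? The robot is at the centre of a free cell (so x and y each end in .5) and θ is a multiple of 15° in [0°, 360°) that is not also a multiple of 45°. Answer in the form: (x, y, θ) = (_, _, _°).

Candidates: 39 free-cell centres × 16 headings = 624 poses. Raycast each; keep the one whose scan matches to 4 dp.
  (3.5, 8.5, 210°): beam 1 = 0.5176 ≠ 1.0000 ✗
  (5.5, 6.5, 210°): beam 1 = 2.5882 ≠ 1.0000 ✗
  (5.5, 6.5, 30°): beam 1 = 2.5882 ≠ 1.0000 ✗
  (4.5, 6.5, 150°): beam 1 = 2.5882 ≠ 1.0000 ✗
  …
  (5.5, 2.5, 285°): r_1=1.0000, r_2=1.9319, r_3=1.7321, r_4=1.5529, r_5=1.7321, r_6=1.5529, r_7=1.7321 — all match ✓
Only this pose fits every beam.

(x, y, θ) = (5.5, 2.5, 285°)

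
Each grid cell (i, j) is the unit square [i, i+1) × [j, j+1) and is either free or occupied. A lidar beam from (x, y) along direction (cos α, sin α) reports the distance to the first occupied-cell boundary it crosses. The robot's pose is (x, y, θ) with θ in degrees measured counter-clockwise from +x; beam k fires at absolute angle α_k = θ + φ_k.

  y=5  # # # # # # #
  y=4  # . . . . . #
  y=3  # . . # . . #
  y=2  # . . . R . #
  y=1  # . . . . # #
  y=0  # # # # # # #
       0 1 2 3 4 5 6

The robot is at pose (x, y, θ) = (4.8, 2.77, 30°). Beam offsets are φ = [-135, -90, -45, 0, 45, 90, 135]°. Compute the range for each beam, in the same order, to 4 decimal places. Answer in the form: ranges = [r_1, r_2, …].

beam 1: φ=-135°, α=255°
  direction (-0.2588, -0.9659); cell (4,2); t to first gridline: x 3.0910, y 0.7972 (then +3.8637 / +1.0353)
    (4,1) via y @ 0.7972
    (4,0) via y @ 1.8324  # hit
  → r_1 = 1.8324
beam 2: φ=-90°, α=300°
  direction (0.5000, -0.8660); cell (4,2); t to first gridline: x 0.4000, y 0.8891 (then +2.0000 / +1.1547)
    (5,2) via x @ 0.4000
    (5,1) via y @ 0.8891  # hit
  → r_2 = 0.8891
beam 3: φ=-45°, α=345°
  direction (0.9659, -0.2588); cell (4,2); t to first gridline: x 0.2071, y 2.9751 (then +1.0353 / +3.8637)
    (5,2) via x @ 0.2071
    (6,2) via x @ 1.2423  # hit
  → r_3 = 1.2423
beam 4: φ=0°, α=30°
  direction (0.8660, 0.5000); cell (4,2); t to first gridline: x 0.2309, y 0.4600 (then +1.1547 / +2.0000)
    (5,2) via x @ 0.2309
    (5,3) via y @ 0.4600
    (6,3) via x @ 1.3856  # hit
  → r_4 = 1.3856
beam 5: φ=45°, α=75°
  direction (0.2588, 0.9659); cell (4,2); t to first gridline: x 0.7727, y 0.2381 (then +3.8637 / +1.0353)
    (4,3) via y @ 0.2381
    (5,3) via x @ 0.7727
    (5,4) via y @ 1.2734
    (5,5) via y @ 2.3087  # hit
  → r_5 = 2.3087
beam 6: φ=90°, α=120°
  direction (-0.5000, 0.8660); cell (4,2); t to first gridline: x 1.6000, y 0.2656 (then +2.0000 / +1.1547)
    (4,3) via y @ 0.2656
    (4,4) via y @ 1.4203
    (3,4) via x @ 1.6000
    (3,5) via y @ 2.5750  # hit
  → r_6 = 2.5750
beam 7: φ=135°, α=165°
  direction (-0.9659, 0.2588); cell (4,2); t to first gridline: x 0.8282, y 0.8887 (then +1.0353 / +3.8637)
    (3,2) via x @ 0.8282
    (3,3) via y @ 0.8887  # hit
  → r_7 = 0.8887

ranges = [1.8324, 0.8891, 1.2423, 1.3856, 2.3087, 2.5750, 0.8887]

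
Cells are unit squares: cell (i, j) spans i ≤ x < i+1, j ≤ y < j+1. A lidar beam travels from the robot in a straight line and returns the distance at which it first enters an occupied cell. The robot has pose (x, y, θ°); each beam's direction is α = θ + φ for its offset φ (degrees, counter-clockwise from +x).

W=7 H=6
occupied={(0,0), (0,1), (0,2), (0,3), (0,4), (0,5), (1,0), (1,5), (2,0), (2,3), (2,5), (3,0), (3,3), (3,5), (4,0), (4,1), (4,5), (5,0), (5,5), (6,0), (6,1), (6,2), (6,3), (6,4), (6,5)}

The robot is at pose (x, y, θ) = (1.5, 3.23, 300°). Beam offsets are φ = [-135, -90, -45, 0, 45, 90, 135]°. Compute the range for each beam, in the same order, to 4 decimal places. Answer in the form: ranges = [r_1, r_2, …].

ranges = [0.5176, 0.5774, 1.9319, 2.5750, 0.5176, 0.5774, 1.8324]

beam 1: φ=-135°, α=165°
  cosα=-0.9659 sinα=0.2588 | (1,3) | tMaxX 0.5176 tMaxY 2.9751 | tΔX 1.0353 tΔY 3.8637
    t=0.5176 [x] (0,3) — stop
  → r_1 = 0.5176
beam 2: φ=-90°, α=210°
  cosα=-0.8660 sinα=-0.5000 | (1,3) | tMaxX 0.5774 tMaxY 0.4600 | tΔX 1.1547 tΔY 2.0000
    t=0.4600 [y] (1,2)
    t=0.5774 [x] (0,2) — stop
  → r_2 = 0.5774
beam 3: φ=-45°, α=255°
  cosα=-0.2588 sinα=-0.9659 | (1,3) | tMaxX 1.9319 tMaxY 0.2381 | tΔX 3.8637 tΔY 1.0353
    t=0.2381 [y] (1,2)
    t=1.2734 [y] (1,1)
    t=1.9319 [x] (0,1) — stop
  → r_3 = 1.9319
beam 4: φ=0°, α=300°
  cosα=0.5000 sinα=-0.8660 | (1,3) | tMaxX 1.0000 tMaxY 0.2656 | tΔX 2.0000 tΔY 1.1547
    t=0.2656 [y] (1,2)
    t=1.0000 [x] (2,2)
    t=1.4203 [y] (2,1)
    t=2.5750 [y] (2,0) — stop
  → r_4 = 2.5750
beam 5: φ=45°, α=345°
  cosα=0.9659 sinα=-0.2588 | (1,3) | tMaxX 0.5176 tMaxY 0.8887 | tΔX 1.0353 tΔY 3.8637
    t=0.5176 [x] (2,3) — stop
  → r_5 = 0.5176
beam 6: φ=90°, α=30°
  cosα=0.8660 sinα=0.5000 | (1,3) | tMaxX 0.5774 tMaxY 1.5400 | tΔX 1.1547 tΔY 2.0000
    t=0.5774 [x] (2,3) — stop
  → r_6 = 0.5774
beam 7: φ=135°, α=75°
  cosα=0.2588 sinα=0.9659 | (1,3) | tMaxX 1.9319 tMaxY 0.7972 | tΔX 3.8637 tΔY 1.0353
    t=0.7972 [y] (1,4)
    t=1.8324 [y] (1,5) — stop
  → r_7 = 1.8324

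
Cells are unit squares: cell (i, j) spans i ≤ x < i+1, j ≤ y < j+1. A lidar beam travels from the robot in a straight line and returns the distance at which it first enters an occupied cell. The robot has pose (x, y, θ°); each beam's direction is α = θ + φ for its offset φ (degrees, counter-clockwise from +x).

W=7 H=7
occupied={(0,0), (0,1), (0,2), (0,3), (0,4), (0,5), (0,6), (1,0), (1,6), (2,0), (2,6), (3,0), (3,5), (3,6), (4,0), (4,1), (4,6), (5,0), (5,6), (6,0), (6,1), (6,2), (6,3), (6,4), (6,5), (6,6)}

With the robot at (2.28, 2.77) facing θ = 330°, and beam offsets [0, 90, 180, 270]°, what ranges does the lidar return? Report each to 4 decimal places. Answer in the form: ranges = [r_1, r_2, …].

ranges = [1.9861, 2.5750, 1.4780, 2.0438]

beam 1: φ=0°, α=330°
  cosα=0.8660 sinα=-0.5000 | (2,2) | tMaxX 0.8314 tMaxY 1.5400 | tΔX 1.1547 tΔY 2.0000
    t=0.8314 [x] (3,2)
    t=1.5400 [y] (3,1)
    t=1.9861 [x] (4,1) — stop
  → r_1 = 1.9861
beam 2: φ=90°, α=60°
  cosα=0.5000 sinα=0.8660 | (2,2) | tMaxX 1.4400 tMaxY 0.2656 | tΔX 2.0000 tΔY 1.1547
    t=0.2656 [y] (2,3)
    t=1.4203 [y] (2,4)
    t=1.4400 [x] (3,4)
    t=2.5750 [y] (3,5) — stop
  → r_2 = 2.5750
beam 3: φ=180°, α=150°
  cosα=-0.8660 sinα=0.5000 | (2,2) | tMaxX 0.3233 tMaxY 0.4600 | tΔX 1.1547 tΔY 2.0000
    t=0.3233 [x] (1,2)
    t=0.4600 [y] (1,3)
    t=1.4780 [x] (0,3) — stop
  → r_3 = 1.4780
beam 4: φ=270°, α=240°
  cosα=-0.5000 sinα=-0.8660 | (2,2) | tMaxX 0.5600 tMaxY 0.8891 | tΔX 2.0000 tΔY 1.1547
    t=0.5600 [x] (1,2)
    t=0.8891 [y] (1,1)
    t=2.0438 [y] (1,0) — stop
  → r_4 = 2.0438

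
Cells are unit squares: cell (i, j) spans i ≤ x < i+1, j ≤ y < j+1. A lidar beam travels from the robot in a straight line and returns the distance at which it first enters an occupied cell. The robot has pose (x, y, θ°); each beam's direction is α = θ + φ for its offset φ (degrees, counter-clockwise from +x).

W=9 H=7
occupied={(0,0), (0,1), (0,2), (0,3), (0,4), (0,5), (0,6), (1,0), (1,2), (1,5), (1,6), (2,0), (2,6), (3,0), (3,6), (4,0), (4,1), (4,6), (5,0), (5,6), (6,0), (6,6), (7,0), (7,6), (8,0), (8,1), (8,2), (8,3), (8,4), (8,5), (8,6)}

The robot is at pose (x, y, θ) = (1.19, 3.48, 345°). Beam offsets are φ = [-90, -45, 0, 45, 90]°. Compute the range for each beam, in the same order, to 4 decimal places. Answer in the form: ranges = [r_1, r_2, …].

ranges = [0.4969, 0.5543, 7.0502, 5.0400, 1.5736]

beam 1: φ=-90°, α=255°
  d=(-0.2588,-0.9659)  start (1,3)  tX=0.7341 tY=0.4969  stride 1/|dx|=3.8637 1/|dy|=1.0353
    cross y-line → (1,2), t=0.4969 (wall)
  → r_1 = 0.4969
beam 2: φ=-45°, α=300°
  d=(0.5000,-0.8660)  start (1,3)  tX=1.6200 tY=0.5543  stride 1/|dx|=2.0000 1/|dy|=1.1547
    cross y-line → (1,2), t=0.5543 (wall)
  → r_2 = 0.5543
beam 3: φ=0°, α=345°
  d=(0.9659,-0.2588)  start (1,3)  tX=0.8386 tY=1.8546  stride 1/|dx|=1.0353 1/|dy|=3.8637
    cross x-line → (2,3), t=0.8386
    cross y-line → (2,2), t=1.8546
    cross x-line → (3,2), t=1.8738
    cross x-line → (4,2), t=2.9091
    cross x-line → (5,2), t=3.9444
    cross x-line → (6,2), t=4.9797
    cross y-line → (6,1), t=5.7183
    cross x-line → (7,1), t=6.0150
    cross x-line → (8,1), t=7.0502 (wall)
  → r_3 = 7.0502
beam 4: φ=45°, α=30°
  d=(0.8660,0.5000)  start (1,3)  tX=0.9353 tY=1.0400  stride 1/|dx|=1.1547 1/|dy|=2.0000
    cross x-line → (2,3), t=0.9353
    cross y-line → (2,4), t=1.0400
    cross x-line → (3,4), t=2.0900
    cross y-line → (3,5), t=3.0400
    cross x-line → (4,5), t=3.2447
    cross x-line → (5,5), t=4.3994
    cross y-line → (5,6), t=5.0400 (wall)
  → r_4 = 5.0400
beam 5: φ=90°, α=75°
  d=(0.2588,0.9659)  start (1,3)  tX=3.1296 tY=0.5383  stride 1/|dx|=3.8637 1/|dy|=1.0353
    cross y-line → (1,4), t=0.5383
    cross y-line → (1,5), t=1.5736 (wall)
  → r_5 = 1.5736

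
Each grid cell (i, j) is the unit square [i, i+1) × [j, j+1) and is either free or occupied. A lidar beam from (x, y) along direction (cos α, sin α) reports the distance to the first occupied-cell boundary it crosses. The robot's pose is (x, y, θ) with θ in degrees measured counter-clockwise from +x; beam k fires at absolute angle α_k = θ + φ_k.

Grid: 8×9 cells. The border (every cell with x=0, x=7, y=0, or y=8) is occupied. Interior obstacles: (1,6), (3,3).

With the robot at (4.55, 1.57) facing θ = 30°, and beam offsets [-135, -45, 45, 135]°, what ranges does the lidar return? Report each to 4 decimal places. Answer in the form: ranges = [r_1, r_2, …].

ranges = [0.5901, 2.2023, 6.6568, 3.6752]

beam 1: φ=-135°, α=255°
  direction (-0.2588, -0.9659); cell (4,1); t to first gridline: x 2.1250, y 0.5901 (then +3.8637 / +1.0353)
    (4,0) via y @ 0.5901  # hit
  → r_1 = 0.5901
beam 2: φ=-45°, α=345°
  direction (0.9659, -0.2588); cell (4,1); t to first gridline: x 0.4659, y 2.2023 (then +1.0353 / +3.8637)
    (5,1) via x @ 0.4659
    (6,1) via x @ 1.5012
    (6,0) via y @ 2.2023  # hit
  → r_2 = 2.2023
beam 3: φ=45°, α=75°
  direction (0.2588, 0.9659); cell (4,1); t to first gridline: x 1.7387, y 0.4452 (then +3.8637 / +1.0353)
    (4,2) via y @ 0.4452
    (4,3) via y @ 1.4804
    (5,3) via x @ 1.7387
    (5,4) via y @ 2.5157
    (5,5) via y @ 3.5510
    (5,6) via y @ 4.5863
    (6,6) via x @ 5.6024
    (6,7) via y @ 5.6215
    (6,8) via y @ 6.6568  # hit
  → r_3 = 6.6568
beam 4: φ=135°, α=165°
  direction (-0.9659, 0.2588); cell (4,1); t to first gridline: x 0.5694, y 1.6614 (then +1.0353 / +3.8637)
    (3,1) via x @ 0.5694
    (2,1) via x @ 1.6047
    (2,2) via y @ 1.6614
    (1,2) via x @ 2.6400
    (0,2) via x @ 3.6752  # hit
  → r_4 = 3.6752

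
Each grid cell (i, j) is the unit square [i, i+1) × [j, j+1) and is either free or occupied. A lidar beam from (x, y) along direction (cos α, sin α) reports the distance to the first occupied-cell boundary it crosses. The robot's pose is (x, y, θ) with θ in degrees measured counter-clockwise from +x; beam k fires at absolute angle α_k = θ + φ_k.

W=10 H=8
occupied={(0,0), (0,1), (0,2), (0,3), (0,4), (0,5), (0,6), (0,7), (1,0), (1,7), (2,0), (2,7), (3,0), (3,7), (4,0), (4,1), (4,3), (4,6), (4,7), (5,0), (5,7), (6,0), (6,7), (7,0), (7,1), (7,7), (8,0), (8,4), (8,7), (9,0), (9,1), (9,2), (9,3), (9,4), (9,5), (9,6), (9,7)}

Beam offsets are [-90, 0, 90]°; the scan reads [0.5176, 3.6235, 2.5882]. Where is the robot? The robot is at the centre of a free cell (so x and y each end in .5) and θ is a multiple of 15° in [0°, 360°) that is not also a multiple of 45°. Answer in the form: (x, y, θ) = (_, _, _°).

The pose lattice has 43·16 = 688 candidates. Test each by forward raycasting.
  (8.5, 1.5, 345°): beam 2 = 0.5176 ≠ 3.6235 ✗
  (6.5, 5.5, 30°): beam 1 = 5.0000 ≠ 0.5176 ✗
  (6.5, 1.5, 255°): beam 1 = 1.5529 ≠ 0.5176 ✗
  (5.5, 4.5, 195°): beam 1 = 1.9319 ≠ 0.5176 ✗
  …
  (3.5, 3.5, 105°): r_1=0.5176, r_2=3.6235, r_3=2.5882 — all match ✓
No second candidate reproduces the full scan.

(x, y, θ) = (3.5, 3.5, 105°)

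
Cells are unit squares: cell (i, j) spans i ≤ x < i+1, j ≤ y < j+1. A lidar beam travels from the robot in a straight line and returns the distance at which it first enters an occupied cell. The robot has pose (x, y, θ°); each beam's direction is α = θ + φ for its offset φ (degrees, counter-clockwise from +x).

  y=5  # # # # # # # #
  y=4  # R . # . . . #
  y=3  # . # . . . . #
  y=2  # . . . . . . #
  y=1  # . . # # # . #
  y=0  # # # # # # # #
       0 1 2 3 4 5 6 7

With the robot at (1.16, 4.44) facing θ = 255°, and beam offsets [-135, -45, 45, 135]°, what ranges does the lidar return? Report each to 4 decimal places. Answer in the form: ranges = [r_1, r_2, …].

beam 1: φ=-135°, α=120°
  cosα=-0.5000 sinα=0.8660 | (1,4) | tMaxX 0.3200 tMaxY 0.6466 | tΔX 2.0000 tΔY 1.1547
    t=0.3200 [x] (0,4) — stop
  → r_1 = 0.3200
beam 2: φ=-45°, α=210°
  cosα=-0.8660 sinα=-0.5000 | (1,4) | tMaxX 0.1848 tMaxY 0.8800 | tΔX 1.1547 tΔY 2.0000
    t=0.1848 [x] (0,4) — stop
  → r_2 = 0.1848
beam 3: φ=45°, α=300°
  cosα=0.5000 sinα=-0.8660 | (1,4) | tMaxX 1.6800 tMaxY 0.5081 | tΔX 2.0000 tΔY 1.1547
    t=0.5081 [y] (1,3)
    t=1.6628 [y] (1,2)
    t=1.6800 [x] (2,2)
    t=2.8175 [y] (2,1)
    t=3.6800 [x] (3,1) — stop
  → r_3 = 3.6800
beam 4: φ=135°, α=30°
  cosα=0.8660 sinα=0.5000 | (1,4) | tMaxX 0.9699 tMaxY 1.1200 | tΔX 1.1547 tΔY 2.0000
    t=0.9699 [x] (2,4)
    t=1.1200 [y] (2,5) — stop
  → r_4 = 1.1200

ranges = [0.3200, 0.1848, 3.6800, 1.1200]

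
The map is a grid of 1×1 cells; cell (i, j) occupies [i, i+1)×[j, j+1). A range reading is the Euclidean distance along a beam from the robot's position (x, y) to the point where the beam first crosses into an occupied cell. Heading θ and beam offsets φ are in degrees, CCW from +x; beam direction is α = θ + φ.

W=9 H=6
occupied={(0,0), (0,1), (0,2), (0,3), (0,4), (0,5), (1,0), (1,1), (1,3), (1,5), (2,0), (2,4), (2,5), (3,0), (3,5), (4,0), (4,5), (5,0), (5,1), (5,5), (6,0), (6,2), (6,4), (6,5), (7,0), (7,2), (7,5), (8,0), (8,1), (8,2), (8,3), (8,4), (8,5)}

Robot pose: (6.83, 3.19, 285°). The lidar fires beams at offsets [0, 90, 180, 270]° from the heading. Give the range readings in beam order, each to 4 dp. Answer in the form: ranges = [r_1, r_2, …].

ranges = [0.1967, 1.2113, 0.8386, 0.7341]

beam 1: φ=0°, α=285°
  direction (0.2588, -0.9659); cell (6,3); t to first gridline: x 0.6568, y 0.1967 (then +3.8637 / +1.0353)
    (6,2) via y @ 0.1967  # hit
  → r_1 = 0.1967
beam 2: φ=90°, α=15°
  direction (0.9659, 0.2588); cell (6,3); t to first gridline: x 0.1760, y 3.1296 (then +1.0353 / +3.8637)
    (7,3) via x @ 0.1760
    (8,3) via x @ 1.2113  # hit
  → r_2 = 1.2113
beam 3: φ=180°, α=105°
  direction (-0.2588, 0.9659); cell (6,3); t to first gridline: x 3.2069, y 0.8386 (then +3.8637 / +1.0353)
    (6,4) via y @ 0.8386  # hit
  → r_3 = 0.8386
beam 4: φ=270°, α=195°
  direction (-0.9659, -0.2588); cell (6,3); t to first gridline: x 0.8593, y 0.7341 (then +1.0353 / +3.8637)
    (6,2) via y @ 0.7341  # hit
  → r_4 = 0.7341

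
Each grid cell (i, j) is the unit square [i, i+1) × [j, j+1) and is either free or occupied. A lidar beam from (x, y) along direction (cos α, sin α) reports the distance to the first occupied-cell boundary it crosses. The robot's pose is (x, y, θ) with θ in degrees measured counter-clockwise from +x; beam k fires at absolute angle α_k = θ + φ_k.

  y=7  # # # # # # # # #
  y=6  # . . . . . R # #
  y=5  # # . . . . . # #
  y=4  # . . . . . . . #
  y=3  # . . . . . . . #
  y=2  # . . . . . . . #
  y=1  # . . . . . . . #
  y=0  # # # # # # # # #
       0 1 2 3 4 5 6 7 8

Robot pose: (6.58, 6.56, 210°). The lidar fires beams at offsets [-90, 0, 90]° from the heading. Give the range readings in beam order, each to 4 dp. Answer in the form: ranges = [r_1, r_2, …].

beam 1: φ=-90°, α=120°
  direction (-0.5000, 0.8660); cell (6,6); t to first gridline: x 1.1600, y 0.5081 (then +2.0000 / +1.1547)
    (6,7) via y @ 0.5081  # hit
  → r_1 = 0.5081
beam 2: φ=0°, α=210°
  direction (-0.8660, -0.5000); cell (6,6); t to first gridline: x 0.6697, y 1.1200 (then +1.1547 / +2.0000)
    (5,6) via x @ 0.6697
    (5,5) via y @ 1.1200
    (4,5) via x @ 1.8244
    (3,5) via x @ 2.9791
    (3,4) via y @ 3.1200
    (2,4) via x @ 4.1338
    (2,3) via y @ 5.1200
    (1,3) via x @ 5.2885
    (0,3) via x @ 6.4432  # hit
  → r_2 = 6.4432
beam 3: φ=90°, α=300°
  direction (0.5000, -0.8660); cell (6,6); t to first gridline: x 0.8400, y 0.6466 (then +2.0000 / +1.1547)
    (6,5) via y @ 0.6466
    (7,5) via x @ 0.8400  # hit
  → r_3 = 0.8400

ranges = [0.5081, 6.4432, 0.8400]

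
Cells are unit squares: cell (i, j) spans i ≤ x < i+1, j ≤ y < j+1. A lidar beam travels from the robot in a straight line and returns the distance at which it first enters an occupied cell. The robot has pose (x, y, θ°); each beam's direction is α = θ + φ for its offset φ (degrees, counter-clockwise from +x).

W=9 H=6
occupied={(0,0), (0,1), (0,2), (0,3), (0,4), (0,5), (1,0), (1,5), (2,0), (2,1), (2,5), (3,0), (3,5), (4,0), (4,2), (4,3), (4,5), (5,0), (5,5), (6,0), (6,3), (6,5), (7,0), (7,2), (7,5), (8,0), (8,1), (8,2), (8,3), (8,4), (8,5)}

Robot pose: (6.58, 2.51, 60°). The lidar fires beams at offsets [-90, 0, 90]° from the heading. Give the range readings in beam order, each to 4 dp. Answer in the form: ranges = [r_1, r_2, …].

ranges = [0.4850, 0.5658, 1.8244]

beam 1: φ=-90°, α=330°
  dir = (cos 330°, sin 330°) = (0.8660, -0.5000); from cell (6,2)
  next x-line at t=0.4850, next y-line at t=1.0200; Δt_x=1.1547, Δt_y=2.0000
    x: enter (7,2) at t=0.4850 ← occupied
  → r_1 = 0.4850
beam 2: φ=0°, α=60°
  dir = (cos 60°, sin 60°) = (0.5000, 0.8660); from cell (6,2)
  next x-line at t=0.8400, next y-line at t=0.5658; Δt_x=2.0000, Δt_y=1.1547
    y: enter (6,3) at t=0.5658 ← occupied
  → r_2 = 0.5658
beam 3: φ=90°, α=150°
  dir = (cos 150°, sin 150°) = (-0.8660, 0.5000); from cell (6,2)
  next x-line at t=0.6697, next y-line at t=0.9800; Δt_x=1.1547, Δt_y=2.0000
    x: enter (5,2) at t=0.6697
    y: enter (5,3) at t=0.9800
    x: enter (4,3) at t=1.8244 ← occupied
  → r_3 = 1.8244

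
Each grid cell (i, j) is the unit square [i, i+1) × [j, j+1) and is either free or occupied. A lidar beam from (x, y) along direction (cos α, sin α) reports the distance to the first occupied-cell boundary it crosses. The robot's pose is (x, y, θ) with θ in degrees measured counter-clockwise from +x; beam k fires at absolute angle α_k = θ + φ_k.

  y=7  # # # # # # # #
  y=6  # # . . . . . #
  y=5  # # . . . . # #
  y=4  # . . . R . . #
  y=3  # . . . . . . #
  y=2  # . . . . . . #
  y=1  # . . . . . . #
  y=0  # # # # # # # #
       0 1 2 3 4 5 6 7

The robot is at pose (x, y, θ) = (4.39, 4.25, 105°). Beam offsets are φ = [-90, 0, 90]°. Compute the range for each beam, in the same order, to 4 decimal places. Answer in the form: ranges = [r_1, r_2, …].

ranges = [2.7021, 2.8470, 3.5096]

beam 1: φ=-90°, α=15°
  direction (0.9659, 0.2588); cell (4,4); t to first gridline: x 0.6315, y 2.8978 (then +1.0353 / +3.8637)
    (5,4) via x @ 0.6315
    (6,4) via x @ 1.6668
    (7,4) via x @ 2.7021  # hit
  → r_1 = 2.7021
beam 2: φ=0°, α=105°
  direction (-0.2588, 0.9659); cell (4,4); t to first gridline: x 1.5068, y 0.7765 (then +3.8637 / +1.0353)
    (4,5) via y @ 0.7765
    (3,5) via x @ 1.5068
    (3,6) via y @ 1.8117
    (3,7) via y @ 2.8470  # hit
  → r_2 = 2.8470
beam 3: φ=90°, α=195°
  direction (-0.9659, -0.2588); cell (4,4); t to first gridline: x 0.4038, y 0.9659 (then +1.0353 / +3.8637)
    (3,4) via x @ 0.4038
    (3,3) via y @ 0.9659
    (2,3) via x @ 1.4390
    (1,3) via x @ 2.4743
    (0,3) via x @ 3.5096  # hit
  → r_3 = 3.5096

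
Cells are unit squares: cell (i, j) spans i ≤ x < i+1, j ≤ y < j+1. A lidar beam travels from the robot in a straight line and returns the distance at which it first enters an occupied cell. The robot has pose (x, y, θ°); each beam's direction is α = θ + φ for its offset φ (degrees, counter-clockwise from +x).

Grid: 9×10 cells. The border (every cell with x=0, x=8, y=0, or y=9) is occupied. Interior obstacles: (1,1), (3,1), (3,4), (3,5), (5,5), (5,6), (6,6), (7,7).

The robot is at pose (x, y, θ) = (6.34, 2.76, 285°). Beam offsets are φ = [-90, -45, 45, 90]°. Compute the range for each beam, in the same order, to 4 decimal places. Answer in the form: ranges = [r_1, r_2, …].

beam 1: φ=-90°, α=195°
  d=(-0.9659,-0.2588)  start (6,2)  tX=0.3520 tY=2.9364  stride 1/|dx|=1.0353 1/|dy|=3.8637
    cross x-line → (5,2), t=0.3520
    cross x-line → (4,2), t=1.3873
    cross x-line → (3,2), t=2.4225
    cross y-line → (3,1), t=2.9364 (wall)
  → r_1 = 2.9364
beam 2: φ=-45°, α=240°
  d=(-0.5000,-0.8660)  start (6,2)  tX=0.6800 tY=0.8776  stride 1/|dx|=2.0000 1/|dy|=1.1547
    cross x-line → (5,2), t=0.6800
    cross y-line → (5,1), t=0.8776
    cross y-line → (5,0), t=2.0323 (wall)
  → r_2 = 2.0323
beam 3: φ=45°, α=330°
  d=(0.8660,-0.5000)  start (6,2)  tX=0.7621 tY=1.5200  stride 1/|dx|=1.1547 1/|dy|=2.0000
    cross x-line → (7,2), t=0.7621
    cross y-line → (7,1), t=1.5200
    cross x-line → (8,1), t=1.9168 (wall)
  → r_3 = 1.9168
beam 4: φ=90°, α=15°
  d=(0.9659,0.2588)  start (6,2)  tX=0.6833 tY=0.9273  stride 1/|dx|=1.0353 1/|dy|=3.8637
    cross x-line → (7,2), t=0.6833
    cross y-line → (7,3), t=0.9273
    cross x-line → (8,3), t=1.7186 (wall)
  → r_4 = 1.7186

ranges = [2.9364, 2.0323, 1.9168, 1.7186]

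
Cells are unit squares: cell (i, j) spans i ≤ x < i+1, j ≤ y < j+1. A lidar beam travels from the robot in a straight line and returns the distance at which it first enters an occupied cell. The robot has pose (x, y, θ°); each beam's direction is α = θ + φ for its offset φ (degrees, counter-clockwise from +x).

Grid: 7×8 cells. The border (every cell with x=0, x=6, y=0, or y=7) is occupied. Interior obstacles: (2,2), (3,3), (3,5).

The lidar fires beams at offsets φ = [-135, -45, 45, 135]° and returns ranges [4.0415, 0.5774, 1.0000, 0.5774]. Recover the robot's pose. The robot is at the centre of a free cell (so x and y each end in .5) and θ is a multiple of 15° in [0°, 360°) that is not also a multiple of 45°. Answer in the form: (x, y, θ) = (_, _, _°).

(x, y, θ) = (2.5, 1.5, 165°)

Candidates: 27 free-cell centres × 16 headings = 432 poses. Raycast each; keep the one whose scan matches to 4 dp.
  (4.5, 6.5, 195°): beam 1 = 0.5774 ≠ 4.0415 ✗
  (2.5, 4.5, 60°): beam 1 = 1.5529 ≠ 4.0415 ✗
  (1.5, 6.5, 255°): beam 1 = 0.5774 ≠ 4.0415 ✗
  …
  (2.5, 1.5, 165°): r_1=4.0415, r_2=0.5774, r_3=1.0000, r_4=0.5774 — all match ✓
No second candidate reproduces the full scan.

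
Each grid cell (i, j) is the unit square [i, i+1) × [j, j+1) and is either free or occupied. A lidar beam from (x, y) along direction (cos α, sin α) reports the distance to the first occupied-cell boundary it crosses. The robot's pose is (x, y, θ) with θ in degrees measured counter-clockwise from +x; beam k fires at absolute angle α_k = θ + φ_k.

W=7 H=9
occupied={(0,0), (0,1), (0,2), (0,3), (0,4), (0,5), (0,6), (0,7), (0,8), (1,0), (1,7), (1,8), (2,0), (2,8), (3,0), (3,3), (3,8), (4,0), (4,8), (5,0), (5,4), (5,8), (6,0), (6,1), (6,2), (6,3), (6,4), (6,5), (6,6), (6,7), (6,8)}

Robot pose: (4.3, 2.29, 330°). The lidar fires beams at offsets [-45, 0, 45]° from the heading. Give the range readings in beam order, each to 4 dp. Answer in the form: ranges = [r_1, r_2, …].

beam 1: φ=-45°, α=285°
  direction (0.2588, -0.9659); cell (4,2); t to first gridline: x 2.7046, y 0.3002 (then +3.8637 / +1.0353)
    (4,1) via y @ 0.3002
    (4,0) via y @ 1.3355  # hit
  → r_1 = 1.3355
beam 2: φ=0°, α=330°
  direction (0.8660, -0.5000); cell (4,2); t to first gridline: x 0.8083, y 0.5800 (then +1.1547 / +2.0000)
    (4,1) via y @ 0.5800
    (5,1) via x @ 0.8083
    (6,1) via x @ 1.9630  # hit
  → r_2 = 1.9630
beam 3: φ=45°, α=15°
  direction (0.9659, 0.2588); cell (4,2); t to first gridline: x 0.7247, y 2.7432 (then +1.0353 / +3.8637)
    (5,2) via x @ 0.7247
    (6,2) via x @ 1.7600  # hit
  → r_3 = 1.7600

ranges = [1.3355, 1.9630, 1.7600]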